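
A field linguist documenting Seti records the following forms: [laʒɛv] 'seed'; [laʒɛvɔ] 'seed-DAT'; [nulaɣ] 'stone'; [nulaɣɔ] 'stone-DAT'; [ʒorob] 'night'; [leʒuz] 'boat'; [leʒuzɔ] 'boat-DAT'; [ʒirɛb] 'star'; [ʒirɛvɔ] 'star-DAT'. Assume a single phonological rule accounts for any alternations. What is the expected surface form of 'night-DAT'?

'star' shows [b] ~ [v] at the end of the stem ([ʒirɛb] vs [ʒirɛvɔ]).
The stem 'seed' ([laʒɛv], [laʒɛvɔ]) shows [v] unchanged in both environments, so [v] cannot be basic with [b] derived in isolation.
The alternation reflects intervocalic spirantization: voiced stops become fricatives between vowels. /b/ is underlying.
The one attested form of 'night', [ʒorob], shows underlying /ʒorob/. Applying the same rule between vowels gives [ʒorovɔ].

[ʒorovɔ]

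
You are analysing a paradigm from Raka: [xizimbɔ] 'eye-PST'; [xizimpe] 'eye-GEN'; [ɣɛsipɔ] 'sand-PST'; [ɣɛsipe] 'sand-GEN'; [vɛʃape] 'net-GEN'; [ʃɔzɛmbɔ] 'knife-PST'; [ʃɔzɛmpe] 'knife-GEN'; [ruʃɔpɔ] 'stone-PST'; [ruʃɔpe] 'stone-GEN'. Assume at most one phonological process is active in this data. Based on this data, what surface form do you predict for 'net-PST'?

[vɛʃapɔ]

The PST morpheme has two allomorphs, [-bɔ] and [-pɔ].
The GEN suffix, which begins with [p], is invariant after every stem; so [p] is not altered by any rule here.
So the underlying form is /-bɔ/, and voiced stops become voiceless after a vowel.
After 'net', which ends in a vowel, the suffix surfaces as [-pɔ], giving [vɛʃapɔ].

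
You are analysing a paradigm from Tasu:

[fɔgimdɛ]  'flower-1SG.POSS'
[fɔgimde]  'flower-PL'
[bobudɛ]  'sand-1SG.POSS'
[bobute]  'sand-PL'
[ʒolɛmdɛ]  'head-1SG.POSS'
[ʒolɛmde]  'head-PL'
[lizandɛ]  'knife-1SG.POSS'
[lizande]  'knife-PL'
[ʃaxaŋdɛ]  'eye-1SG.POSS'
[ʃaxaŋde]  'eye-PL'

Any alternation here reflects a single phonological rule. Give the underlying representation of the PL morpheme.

/-te/

The PL morpheme has two allomorphs, [-de] and [-te].
By contrast the 1SG.POSS suffix keeps its initial [d] throughout — that segment must be underlying.
So the underlying form is /-te/, and voiceless stops become voiced after a nasal.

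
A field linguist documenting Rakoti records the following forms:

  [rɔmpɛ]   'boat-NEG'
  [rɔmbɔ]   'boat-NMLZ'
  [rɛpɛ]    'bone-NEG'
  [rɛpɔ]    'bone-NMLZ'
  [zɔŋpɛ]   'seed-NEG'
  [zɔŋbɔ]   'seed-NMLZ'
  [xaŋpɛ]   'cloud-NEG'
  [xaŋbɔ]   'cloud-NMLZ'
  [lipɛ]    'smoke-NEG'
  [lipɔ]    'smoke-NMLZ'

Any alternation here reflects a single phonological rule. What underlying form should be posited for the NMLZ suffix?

/-bɔ/

The NMLZ suffix surfaces as [-bɔ] and [-pɔ], depending on the final segment of the stem.
The NEG suffix, which begins with [p], is invariant after every stem; so [p] is not altered by any rule here.
The NMLZ suffix is therefore /-bɔ/ underlyingly, with post-vocalic devoicing: voiced stops become voiceless after a vowel.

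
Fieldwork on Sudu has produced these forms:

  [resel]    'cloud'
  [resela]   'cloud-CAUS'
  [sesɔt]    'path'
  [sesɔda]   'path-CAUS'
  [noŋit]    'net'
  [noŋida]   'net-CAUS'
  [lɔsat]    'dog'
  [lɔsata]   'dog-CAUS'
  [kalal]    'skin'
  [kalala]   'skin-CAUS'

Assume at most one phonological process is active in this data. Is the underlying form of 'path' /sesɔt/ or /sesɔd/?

The stem for 'path' ends in [t] in [sesɔt] but [d] in [sesɔda].
The stem 'dog' ([lɔsat], [lɔsata]) shows [t] unchanged in both environments, so [t] cannot be basic with [d] derived before the CAUS suffix.
The alternation reflects word-final obstruent devoicing: voiced obstruents become voiceless word-finally. /d/ is underlying.

/sesɔd/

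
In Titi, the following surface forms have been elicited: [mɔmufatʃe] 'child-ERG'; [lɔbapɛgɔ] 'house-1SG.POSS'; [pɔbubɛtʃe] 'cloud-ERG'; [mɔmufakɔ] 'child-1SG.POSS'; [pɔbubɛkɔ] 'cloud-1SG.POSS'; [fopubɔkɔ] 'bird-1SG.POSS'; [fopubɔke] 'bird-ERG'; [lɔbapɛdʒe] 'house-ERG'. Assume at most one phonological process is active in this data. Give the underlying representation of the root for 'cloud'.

The stem for 'cloud' ends in [tʃ] in [pɔbubɛtʃe] but [k] in [pɔbubɛkɔ].
If /k/ were underlying and a rule turned it into [tʃ] before the ERG suffix, 'bird' would also alternate; but it has [k] in both [fopubɔke] and [fopubɔkɔ].
The underlying segment must be /tʃ/; palato-alveolar /tʃ/ and /dʒ/ become [k] and [g] when no front vowel follows, yielding [k] there.
So 'cloud' = /pɔbubɛtʃ/.

/pɔbubɛtʃ/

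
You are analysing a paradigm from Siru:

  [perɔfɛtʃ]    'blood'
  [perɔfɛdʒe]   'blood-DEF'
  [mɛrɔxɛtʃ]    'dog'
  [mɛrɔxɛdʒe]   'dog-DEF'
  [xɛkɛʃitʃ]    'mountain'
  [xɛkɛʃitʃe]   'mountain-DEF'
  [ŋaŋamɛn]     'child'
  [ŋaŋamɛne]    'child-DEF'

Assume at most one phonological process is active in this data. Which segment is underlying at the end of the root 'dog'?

/dʒ/

'dog' shows [tʃ] ~ [dʒ] at the end of the stem ([mɛrɔxɛtʃ] vs [mɛrɔxɛdʒe]).
But 'mountain' keeps [tʃ] in both environments ([xɛkɛʃitʃ], [xɛkɛʃitʃe]), so there is no rule changing /tʃ/ to [dʒ] before the DEF suffix.
The underlying segment must be /dʒ/; voiced obstruents become voiceless word-finally, yielding [tʃ] there.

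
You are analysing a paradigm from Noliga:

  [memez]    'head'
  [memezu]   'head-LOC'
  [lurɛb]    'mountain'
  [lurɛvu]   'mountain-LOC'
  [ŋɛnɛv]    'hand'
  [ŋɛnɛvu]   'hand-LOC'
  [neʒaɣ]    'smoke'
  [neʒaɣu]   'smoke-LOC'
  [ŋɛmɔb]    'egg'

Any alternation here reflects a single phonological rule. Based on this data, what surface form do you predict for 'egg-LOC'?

[ŋɛmɔvu]

The root 'mountain' surfaces as [lurɛb] and [lurɛvu], with a stem-final [b] ~ [v] alternation.
Compare 'hand', with invariant [v] in [ŋɛnɛv] and [ŋɛnɛvu]: an analysis with underlying /v/ and a rule producing [b] in isolation would wrongly predict alternation here too.
The underlying segment must be /b/; voiced stops become fricatives between vowels, yielding [v] there.
From [ŋɛmɔb] the stem 'egg' is /ŋɛmɔb/; between vowels this yields [ŋɛmɔvu].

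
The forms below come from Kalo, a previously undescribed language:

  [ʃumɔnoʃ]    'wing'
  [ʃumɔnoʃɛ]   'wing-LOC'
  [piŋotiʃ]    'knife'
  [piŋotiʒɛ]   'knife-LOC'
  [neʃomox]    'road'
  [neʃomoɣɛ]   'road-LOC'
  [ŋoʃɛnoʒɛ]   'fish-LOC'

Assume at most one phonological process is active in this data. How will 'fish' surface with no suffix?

In [piŋotiʃ] and [piŋotiʒɛ] the final segment of 'knife' alternates: [ʃ] ~ [ʒ].
If /ʃ/ were underlying and a rule turned it into [ʒ] before the LOC suffix, 'wing' would also alternate; but it has [ʃ] in both [ʃumɔnoʃ] and [ʃumɔnoʃɛ].
So /ʒ/ is underlying, and a rule of word-final obstruent devoicing — voiced obstruents become voiceless word-finally — gives [ʃ].
The one attested form of 'fish', [ŋoʃɛnoʒɛ], shows underlying /ŋoʃɛnoʒ/. Applying the same rule word-finally gives [ŋoʃɛnoʃ].

[ŋoʃɛnoʃ]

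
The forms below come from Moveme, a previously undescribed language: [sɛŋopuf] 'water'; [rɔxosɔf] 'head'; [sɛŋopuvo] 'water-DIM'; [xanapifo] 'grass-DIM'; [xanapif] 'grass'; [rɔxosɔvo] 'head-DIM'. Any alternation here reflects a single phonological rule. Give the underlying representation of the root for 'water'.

In [sɛŋopuvo] and [sɛŋopuf] the final segment of 'water' alternates: [v] ~ [f].
Compare 'grass', with invariant [f] in [xanapifo] and [xanapif]: an analysis with underlying /f/ and a rule producing [v] before the DIM suffix would wrongly predict alternation here too.
Therefore /v/ is basic and [f] is derived by word-final obstruent devoicing (voiced obstruents become voiceless word-finally).
Hence 'water' is /sɛŋopuv/ underlyingly.

/sɛŋopuv/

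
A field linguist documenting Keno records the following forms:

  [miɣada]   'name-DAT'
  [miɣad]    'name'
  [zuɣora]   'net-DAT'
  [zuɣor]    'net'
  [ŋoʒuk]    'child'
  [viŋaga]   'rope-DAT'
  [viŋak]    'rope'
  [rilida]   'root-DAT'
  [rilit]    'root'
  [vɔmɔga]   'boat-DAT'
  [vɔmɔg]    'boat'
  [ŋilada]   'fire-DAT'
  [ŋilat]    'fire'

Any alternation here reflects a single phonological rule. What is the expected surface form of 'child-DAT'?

The root 'rope' surfaces as [viŋaga] and [viŋak], with a stem-final [g] ~ [k] alternation.
The stem 'boat' ([vɔmɔga], [vɔmɔg]) shows [g] unchanged in both environments, so [g] cannot be basic with [k] derived in isolation.
So /k/ is underlying, and a rule of intervocalic voicing — voiceless stops become voiced between vowels — gives [g].
From [ŋoʒuk] the stem 'child' is /ŋoʒuk/; between vowels this yields [ŋoʒuga].

[ŋoʒuga]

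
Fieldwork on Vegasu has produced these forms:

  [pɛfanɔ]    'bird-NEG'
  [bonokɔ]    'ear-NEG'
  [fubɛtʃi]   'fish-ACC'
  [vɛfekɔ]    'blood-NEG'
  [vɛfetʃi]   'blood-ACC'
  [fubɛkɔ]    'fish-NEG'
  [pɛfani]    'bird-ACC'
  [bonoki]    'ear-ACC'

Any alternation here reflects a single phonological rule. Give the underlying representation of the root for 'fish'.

/fubɛtʃ/

The stem for 'fish' ends in [tʃ] in [fubɛtʃi] but [k] in [fubɛkɔ].
But 'ear' keeps [k] in both environments ([bonoki], [bonokɔ]), so there is no rule changing /k/ to [tʃ] before the ACC suffix.
Therefore /tʃ/ is basic and [k] is derived by depalatalization (palato-alveolar /tʃ/ becomes [k] when no front vowel follows).
Hence 'fish' is /fubɛtʃ/ underlyingly.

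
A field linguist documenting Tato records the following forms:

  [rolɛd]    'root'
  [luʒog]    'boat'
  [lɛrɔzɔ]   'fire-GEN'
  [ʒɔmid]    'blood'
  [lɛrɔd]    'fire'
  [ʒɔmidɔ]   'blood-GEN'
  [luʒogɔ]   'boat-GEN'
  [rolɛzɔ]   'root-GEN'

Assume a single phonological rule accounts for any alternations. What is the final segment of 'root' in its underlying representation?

The stem for 'root' ends in [d] in [rolɛd] but [z] in [rolɛzɔ].
If /d/ were underlying and a rule turned it into [z] before the GEN suffix, 'blood' would also alternate; but it has [d] in both [ʒɔmid] and [ʒɔmidɔ].
The underlying segment must be /z/; voiced fricatives become stops word-finally, yielding [d] there.

/z/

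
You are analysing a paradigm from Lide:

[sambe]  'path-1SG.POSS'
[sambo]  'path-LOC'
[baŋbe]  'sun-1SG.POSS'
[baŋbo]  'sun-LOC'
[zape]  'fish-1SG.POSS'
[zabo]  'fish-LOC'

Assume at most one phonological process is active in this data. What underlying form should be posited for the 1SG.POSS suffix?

/-pe/

The 1SG.POSS suffix surfaces as [-be] and [-pe], depending on the final segment of the stem.
The LOC suffix, which begins with [b], is invariant after every stem; so [b] is not altered by any rule here.
The 1SG.POSS suffix is therefore /-pe/ underlyingly, with post-nasal voicing: voiceless stops become voiced after a nasal.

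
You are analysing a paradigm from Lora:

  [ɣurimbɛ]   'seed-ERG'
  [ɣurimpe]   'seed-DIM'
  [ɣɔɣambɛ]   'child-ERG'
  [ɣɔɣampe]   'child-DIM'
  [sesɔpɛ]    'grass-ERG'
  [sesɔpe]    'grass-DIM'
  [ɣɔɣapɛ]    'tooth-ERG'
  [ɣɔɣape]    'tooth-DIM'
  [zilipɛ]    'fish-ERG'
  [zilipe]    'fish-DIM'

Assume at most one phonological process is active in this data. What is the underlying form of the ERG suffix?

/-bɛ/

The ERG suffix surfaces as [-bɛ] and [-pɛ], depending on the final segment of the stem.
By contrast the DIM suffix keeps its initial [p] throughout — that segment must be underlying.
So the underlying form is /-bɛ/, and voiced stops become voiceless after a vowel.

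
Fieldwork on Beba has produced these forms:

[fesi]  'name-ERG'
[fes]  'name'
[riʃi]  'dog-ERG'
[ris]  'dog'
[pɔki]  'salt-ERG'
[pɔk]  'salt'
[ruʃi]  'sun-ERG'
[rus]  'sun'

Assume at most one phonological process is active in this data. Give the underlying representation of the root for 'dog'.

/riʃ/

The root 'dog' surfaces as [riʃi] and [ris], with a stem-final [ʃ] ~ [s] alternation.
Compare 'name', with invariant [s] in [fesi] and [fes]: an analysis with underlying /s/ and a rule producing [ʃ] before the ERG suffix would wrongly predict alternation here too.
The alternation reflects depalatalization: palato-alveolar /ʃ/ becomes [s] when no front vowel follows. /ʃ/ is underlying.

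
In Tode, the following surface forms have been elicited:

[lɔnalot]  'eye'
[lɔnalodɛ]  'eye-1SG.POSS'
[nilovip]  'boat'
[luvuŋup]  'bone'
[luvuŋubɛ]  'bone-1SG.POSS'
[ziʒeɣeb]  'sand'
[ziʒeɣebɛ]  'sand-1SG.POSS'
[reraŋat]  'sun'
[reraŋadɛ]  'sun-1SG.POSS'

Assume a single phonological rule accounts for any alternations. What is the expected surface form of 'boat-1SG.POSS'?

The stem for 'bone' ends in [p] in [luvuŋup] but [b] in [luvuŋubɛ].
Compare 'sand', with invariant [b] in [ziʒeɣeb] and [ziʒeɣebɛ]: an analysis with underlying /b/ and a rule producing [p] in isolation would wrongly predict alternation here too.
So /p/ is underlying, and a rule of intervocalic voicing — voiceless stops become voiced between vowels — gives [b].
From [nilovip] the stem 'boat' is /nilovip/; between vowels this yields [nilovibɛ].

[nilovibɛ]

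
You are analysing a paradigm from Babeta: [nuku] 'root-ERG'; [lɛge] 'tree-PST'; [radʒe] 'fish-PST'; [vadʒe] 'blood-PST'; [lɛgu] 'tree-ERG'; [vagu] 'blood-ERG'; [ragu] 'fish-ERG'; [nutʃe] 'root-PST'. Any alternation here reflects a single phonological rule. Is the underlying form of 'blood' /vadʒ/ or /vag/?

The root 'blood' surfaces as [vadʒe] and [vagu], with a stem-final [dʒ] ~ [g] alternation.
Compare 'tree', with invariant [g] in [lɛge] and [lɛgu]: an analysis with underlying /g/ and a rule producing [dʒ] before the PST suffix would wrongly predict alternation here too.
Therefore /dʒ/ is basic and [g] is derived by depalatalization (palato-alveolar /tʃ/ and /dʒ/ become [k] and [g] when no front vowel follows).

/vadʒ/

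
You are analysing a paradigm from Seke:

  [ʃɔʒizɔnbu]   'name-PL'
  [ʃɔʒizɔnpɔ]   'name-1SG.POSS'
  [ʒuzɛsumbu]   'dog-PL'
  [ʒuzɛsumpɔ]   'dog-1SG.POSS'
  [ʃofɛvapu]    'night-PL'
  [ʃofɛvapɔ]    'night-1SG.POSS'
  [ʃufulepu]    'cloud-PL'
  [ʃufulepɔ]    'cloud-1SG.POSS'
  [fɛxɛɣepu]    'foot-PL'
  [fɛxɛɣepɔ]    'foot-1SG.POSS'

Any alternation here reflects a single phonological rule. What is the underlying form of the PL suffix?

The PL suffix surfaces as [-bu] and [-pu], depending on the final segment of the stem.
By contrast the 1SG.POSS suffix keeps its initial [p] throughout — that segment must be underlying.
So the underlying form is /-bu/, and voiced stops become voiceless after a vowel.

/-bu/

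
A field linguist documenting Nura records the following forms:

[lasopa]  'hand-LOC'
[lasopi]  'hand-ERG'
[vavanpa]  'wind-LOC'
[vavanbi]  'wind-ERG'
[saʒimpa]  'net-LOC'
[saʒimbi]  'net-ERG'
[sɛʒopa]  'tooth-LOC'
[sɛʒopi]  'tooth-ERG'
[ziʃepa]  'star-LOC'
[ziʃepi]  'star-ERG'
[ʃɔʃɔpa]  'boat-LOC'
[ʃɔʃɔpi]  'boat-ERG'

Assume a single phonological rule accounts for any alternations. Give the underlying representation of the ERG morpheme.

The ERG suffix surfaces as [-bi] and [-pi], depending on the final segment of the stem.
The LOC suffix, which begins with [p], is invariant after every stem; so [p] is not altered by any rule here.
So the underlying form is /-bi/, and voiced stops become voiceless after a vowel.

/-bi/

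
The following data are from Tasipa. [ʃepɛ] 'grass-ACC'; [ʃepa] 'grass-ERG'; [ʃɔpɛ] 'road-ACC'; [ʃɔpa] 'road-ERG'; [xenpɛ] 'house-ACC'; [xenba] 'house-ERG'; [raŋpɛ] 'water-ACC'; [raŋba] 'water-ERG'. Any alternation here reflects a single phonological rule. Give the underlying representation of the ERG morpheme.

/-ba/

The ERG suffix surfaces as [-ba] and [-pa], depending on the final segment of the stem.
By contrast the ACC suffix keeps its initial [p] throughout — that segment must be underlying.
The ERG suffix is therefore /-ba/ underlyingly, with post-vocalic devoicing: voiced stops become voiceless after a vowel.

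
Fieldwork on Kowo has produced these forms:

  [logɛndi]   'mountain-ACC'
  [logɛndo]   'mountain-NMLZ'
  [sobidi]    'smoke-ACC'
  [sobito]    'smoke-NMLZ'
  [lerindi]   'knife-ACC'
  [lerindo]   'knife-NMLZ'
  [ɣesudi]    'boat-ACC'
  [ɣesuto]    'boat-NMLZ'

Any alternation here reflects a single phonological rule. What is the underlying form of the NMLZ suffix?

The NMLZ morpheme has two allomorphs, [-do] and [-to].
The ACC suffix, which begins with [d], is invariant after every stem; so [d] is not altered by any rule here.
The NMLZ suffix is therefore /-to/ underlyingly, with post-nasal voicing: voiceless stops become voiced after a nasal.

/-to/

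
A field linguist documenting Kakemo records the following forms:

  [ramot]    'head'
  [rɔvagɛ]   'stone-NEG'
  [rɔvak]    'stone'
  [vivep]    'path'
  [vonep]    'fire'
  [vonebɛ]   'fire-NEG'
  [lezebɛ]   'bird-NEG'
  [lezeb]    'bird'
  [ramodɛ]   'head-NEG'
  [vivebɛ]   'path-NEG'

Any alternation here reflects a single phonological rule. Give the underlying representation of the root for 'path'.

The root 'path' surfaces as [vivebɛ] and [vivep], with a stem-final [b] ~ [p] alternation.
But 'bird' keeps [b] in both environments ([lezebɛ], [lezeb]), so there is no rule changing /b/ to [p] in isolation.
So /p/ is underlying, and a rule of intervocalic voicing — voiceless stops become voiced between vowels — gives [b].
Hence 'path' is /vivep/ underlyingly.

/vivep/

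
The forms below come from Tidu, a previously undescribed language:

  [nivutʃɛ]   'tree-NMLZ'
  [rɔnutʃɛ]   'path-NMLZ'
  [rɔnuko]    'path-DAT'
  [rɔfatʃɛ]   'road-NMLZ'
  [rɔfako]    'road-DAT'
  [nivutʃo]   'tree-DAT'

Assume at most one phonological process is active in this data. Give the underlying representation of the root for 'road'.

/rɔfak/

The stem for 'road' ends in [k] in [rɔfako] but [tʃ] in [rɔfatʃɛ].
Compare 'tree', with invariant [tʃ] in [nivutʃo] and [nivutʃɛ]: an analysis with underlying /tʃ/ and a rule producing [k] before the DAT suffix would wrongly predict alternation here too.
The underlying segment must be /k/; /k/ becomes palato-alveolar [tʃ] before a front vowel, yielding [tʃ] there.
Hence 'road' is /rɔfak/ underlyingly.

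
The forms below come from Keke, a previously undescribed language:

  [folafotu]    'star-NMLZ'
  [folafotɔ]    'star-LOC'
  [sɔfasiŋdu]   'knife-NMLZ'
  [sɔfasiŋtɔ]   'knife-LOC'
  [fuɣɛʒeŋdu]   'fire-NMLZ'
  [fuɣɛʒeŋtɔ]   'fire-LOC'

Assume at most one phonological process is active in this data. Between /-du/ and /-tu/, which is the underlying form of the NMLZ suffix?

The NMLZ morpheme has two allomorphs, [-du] and [-tu].
By contrast the LOC suffix keeps its initial [t] throughout — that segment must be underlying.
The NMLZ suffix is therefore /-du/ underlyingly, with post-vocalic devoicing: voiced stops become voiceless after a vowel.

/-du/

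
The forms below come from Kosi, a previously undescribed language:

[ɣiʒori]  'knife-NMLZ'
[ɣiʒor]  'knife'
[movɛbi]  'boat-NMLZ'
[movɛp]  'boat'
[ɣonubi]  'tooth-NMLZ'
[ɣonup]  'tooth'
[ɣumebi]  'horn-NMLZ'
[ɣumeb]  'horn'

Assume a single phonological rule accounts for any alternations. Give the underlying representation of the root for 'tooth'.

The stem for 'tooth' ends in [b] in [ɣonubi] but [p] in [ɣonup].
The stem 'horn' ([ɣumebi], [ɣumeb]) shows [b] unchanged in both environments, so [b] cannot be basic with [p] derived in isolation.
The underlying segment must be /p/; voiceless stops become voiced between vowels, yielding [b] there.

/ɣonup/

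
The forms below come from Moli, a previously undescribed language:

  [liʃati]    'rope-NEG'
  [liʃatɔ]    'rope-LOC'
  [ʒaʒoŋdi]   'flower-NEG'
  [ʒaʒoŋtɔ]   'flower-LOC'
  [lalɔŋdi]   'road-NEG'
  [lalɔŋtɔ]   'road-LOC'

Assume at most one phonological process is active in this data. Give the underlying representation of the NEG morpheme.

The NEG suffix surfaces as [-di] and [-ti], depending on the final segment of the stem.
The LOC suffix, which begins with [t], is invariant after every stem; so [t] is not altered by any rule here.
The NEG suffix is therefore /-di/ underlyingly, with post-vocalic devoicing: voiced stops become voiceless after a vowel.

/-di/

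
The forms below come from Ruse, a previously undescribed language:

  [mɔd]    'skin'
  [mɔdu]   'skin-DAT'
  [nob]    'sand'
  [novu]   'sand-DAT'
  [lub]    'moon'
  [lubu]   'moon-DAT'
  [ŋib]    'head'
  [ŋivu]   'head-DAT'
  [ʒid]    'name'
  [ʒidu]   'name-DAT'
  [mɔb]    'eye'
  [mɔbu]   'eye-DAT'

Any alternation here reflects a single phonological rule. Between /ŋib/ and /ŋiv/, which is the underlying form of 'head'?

/ŋiv/

In [ŋib] and [ŋivu] the final segment of 'head' alternates: [b] ~ [v].
If /b/ were underlying and a rule turned it into [v] before the DAT suffix, 'eye' would also alternate; but it has [b] in both [mɔb] and [mɔbu].
The underlying segment must be /v/; voiced fricatives become stops word-finally, yielding [b] there.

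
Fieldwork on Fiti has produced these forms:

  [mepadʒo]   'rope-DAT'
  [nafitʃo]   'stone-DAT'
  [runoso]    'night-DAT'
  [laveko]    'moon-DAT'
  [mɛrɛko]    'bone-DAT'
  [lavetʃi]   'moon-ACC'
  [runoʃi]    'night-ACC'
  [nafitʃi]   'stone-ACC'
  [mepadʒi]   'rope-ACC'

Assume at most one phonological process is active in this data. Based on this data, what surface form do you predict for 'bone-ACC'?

[mɛrɛtʃi]

The stem for 'moon' ends in [tʃ] in [lavetʃi] but [k] in [laveko].
If /tʃ/ were underlying and a rule turned it into [k] before the DAT suffix, 'stone' would also alternate; but it has [tʃ] in both [nafitʃi] and [nafitʃo].
So /k/ is underlying, and a rule of palatalization before a front vowel — /k/ and /s/ become palato-alveolar [tʃ] and [ʃ] before a front vowel — gives [tʃ].
From [mɛrɛko] the stem 'bone' is /mɛrɛk/; before a front vowel this yields [mɛrɛtʃi].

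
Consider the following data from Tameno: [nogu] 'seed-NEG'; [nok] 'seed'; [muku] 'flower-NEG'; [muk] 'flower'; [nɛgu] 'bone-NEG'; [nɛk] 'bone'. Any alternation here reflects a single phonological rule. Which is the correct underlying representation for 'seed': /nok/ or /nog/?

/nog/

'seed' shows [g] ~ [k] at the end of the stem ([nogu] vs [nok]).
The stem 'flower' ([muku], [muk]) shows [k] unchanged in both environments, so [k] cannot be basic with [g] derived before the NEG suffix.
The alternation reflects word-final obstruent devoicing: voiced obstruents become voiceless word-finally. /g/ is underlying.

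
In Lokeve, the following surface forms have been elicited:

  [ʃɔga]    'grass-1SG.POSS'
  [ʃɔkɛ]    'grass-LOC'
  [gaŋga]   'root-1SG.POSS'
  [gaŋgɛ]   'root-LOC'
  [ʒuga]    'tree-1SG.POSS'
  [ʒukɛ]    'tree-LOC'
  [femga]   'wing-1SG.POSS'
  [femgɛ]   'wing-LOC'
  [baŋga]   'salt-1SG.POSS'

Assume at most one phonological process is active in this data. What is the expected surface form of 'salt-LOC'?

[baŋgɛ]

The LOC suffix surfaces as [-gɛ] and [-kɛ], depending on the final segment of the stem.
By contrast the 1SG.POSS suffix keeps its initial [g] throughout — that segment must be underlying.
The LOC suffix is therefore /-kɛ/ underlyingly, with post-nasal voicing: voiceless stops become voiced after a nasal.
After 'salt', which ends in a nasal, the suffix surfaces as [-gɛ], giving [baŋgɛ].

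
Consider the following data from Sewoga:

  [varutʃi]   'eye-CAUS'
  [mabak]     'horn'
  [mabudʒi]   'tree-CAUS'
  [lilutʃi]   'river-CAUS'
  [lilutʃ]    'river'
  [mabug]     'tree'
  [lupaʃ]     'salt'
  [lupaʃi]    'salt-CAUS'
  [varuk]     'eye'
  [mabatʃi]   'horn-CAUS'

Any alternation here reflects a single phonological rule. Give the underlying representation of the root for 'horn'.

/mabak/

The stem for 'horn' ends in [k] in [mabak] but [tʃ] in [mabatʃi].
The stem 'river' ([lilutʃ], [lilutʃi]) shows [tʃ] unchanged in both environments, so [tʃ] cannot be basic with [k] derived in isolation.
So /k/ is underlying, and a rule of palatalization before a front vowel — /k/ and /g/ become palato-alveolar [tʃ] and [dʒ] before a front vowel — gives [tʃ].
The underlying form of 'horn' is therefore /mabak/.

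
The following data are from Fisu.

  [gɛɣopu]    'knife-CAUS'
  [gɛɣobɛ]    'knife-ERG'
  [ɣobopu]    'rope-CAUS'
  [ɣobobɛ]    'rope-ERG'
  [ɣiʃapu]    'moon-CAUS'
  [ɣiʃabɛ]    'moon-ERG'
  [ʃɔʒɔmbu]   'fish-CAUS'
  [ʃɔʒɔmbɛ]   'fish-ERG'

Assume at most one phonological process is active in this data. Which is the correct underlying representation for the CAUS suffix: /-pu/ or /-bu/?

The CAUS morpheme has two allomorphs, [-bu] and [-pu].
The ERG suffix, which begins with [b], is invariant after every stem; so [b] is not altered by any rule here.
So the underlying form is /-pu/, and voiceless stops become voiced after a nasal.

/-pu/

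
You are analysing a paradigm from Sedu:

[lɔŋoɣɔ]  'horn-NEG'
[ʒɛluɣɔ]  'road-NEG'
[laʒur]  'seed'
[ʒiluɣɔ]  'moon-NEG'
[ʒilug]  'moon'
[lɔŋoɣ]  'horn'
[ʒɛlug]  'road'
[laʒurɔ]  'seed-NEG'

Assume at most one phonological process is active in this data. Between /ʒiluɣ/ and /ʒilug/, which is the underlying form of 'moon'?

/ʒilug/

In [ʒilug] and [ʒiluɣɔ] the final segment of 'moon' alternates: [g] ~ [ɣ].
The stem 'horn' ([lɔŋoɣ], [lɔŋoɣɔ]) shows [ɣ] unchanged in both environments, so [ɣ] cannot be basic with [g] derived in isolation.
The underlying segment must be /g/; voiced stops become fricatives between vowels, yielding [ɣ] there.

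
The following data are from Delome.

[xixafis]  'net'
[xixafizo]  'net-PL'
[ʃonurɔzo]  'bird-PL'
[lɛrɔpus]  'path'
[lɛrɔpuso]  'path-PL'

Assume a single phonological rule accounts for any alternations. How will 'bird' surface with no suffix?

[ʃonurɔs]

'net' shows [s] ~ [z] at the end of the stem ([xixafis] vs [xixafizo]).
The stem 'path' ([lɛrɔpus], [lɛrɔpuso]) shows [s] unchanged in both environments, so [s] cannot be basic with [z] derived before the PL suffix.
Therefore /z/ is basic and [s] is derived by word-final obstruent devoicing (voiced obstruents become voiceless word-finally).
From [ʃonurɔzo] the stem 'bird' is /ʃonurɔz/; word-finally this yields [ʃonurɔs].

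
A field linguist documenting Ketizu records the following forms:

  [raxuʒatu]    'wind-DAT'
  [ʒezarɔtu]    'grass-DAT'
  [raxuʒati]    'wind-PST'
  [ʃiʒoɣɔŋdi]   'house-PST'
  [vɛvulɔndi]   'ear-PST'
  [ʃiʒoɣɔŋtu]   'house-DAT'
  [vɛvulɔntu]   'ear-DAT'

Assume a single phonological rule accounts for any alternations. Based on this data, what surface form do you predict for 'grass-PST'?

The PST suffix surfaces as [-di] and [-ti], depending on the final segment of the stem.
By contrast the DAT suffix keeps its initial [t] throughout — that segment must be underlying.
So the underlying form is /-di/, and voiced stops become voiceless after a vowel.
After 'grass', which ends in a vowel, the suffix surfaces as [-ti], giving [ʒezarɔti].

[ʒezarɔti]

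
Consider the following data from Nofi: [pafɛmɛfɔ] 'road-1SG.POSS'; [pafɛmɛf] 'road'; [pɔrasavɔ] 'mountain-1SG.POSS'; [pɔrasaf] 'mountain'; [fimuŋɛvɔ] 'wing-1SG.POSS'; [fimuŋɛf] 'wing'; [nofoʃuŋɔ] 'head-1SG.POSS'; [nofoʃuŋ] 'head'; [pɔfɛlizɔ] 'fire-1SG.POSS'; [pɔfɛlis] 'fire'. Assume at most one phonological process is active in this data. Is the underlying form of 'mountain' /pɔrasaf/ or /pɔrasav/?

The stem for 'mountain' ends in [v] in [pɔrasavɔ] but [f] in [pɔrasaf].
If /f/ were underlying and a rule turned it into [v] before the 1SG.POSS suffix, 'road' would also alternate; but it has [f] in both [pafɛmɛfɔ] and [pafɛmɛf].
The underlying segment must be /v/; voiced obstruents become voiceless word-finally, yielding [f] there.

/pɔrasav/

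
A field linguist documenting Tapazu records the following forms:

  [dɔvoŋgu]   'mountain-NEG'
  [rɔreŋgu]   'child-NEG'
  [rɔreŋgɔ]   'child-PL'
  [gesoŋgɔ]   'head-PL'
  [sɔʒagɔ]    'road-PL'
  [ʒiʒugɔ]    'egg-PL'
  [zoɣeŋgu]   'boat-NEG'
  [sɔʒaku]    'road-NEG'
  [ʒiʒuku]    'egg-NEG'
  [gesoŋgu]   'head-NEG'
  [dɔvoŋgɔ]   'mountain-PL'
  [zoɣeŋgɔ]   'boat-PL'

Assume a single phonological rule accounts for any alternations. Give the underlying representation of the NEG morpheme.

The NEG morpheme has two allomorphs, [-gu] and [-ku].
By contrast the PL suffix keeps its initial [g] throughout — that segment must be underlying.
So the underlying form is /-ku/, and voiceless stops become voiced after a nasal.

/-ku/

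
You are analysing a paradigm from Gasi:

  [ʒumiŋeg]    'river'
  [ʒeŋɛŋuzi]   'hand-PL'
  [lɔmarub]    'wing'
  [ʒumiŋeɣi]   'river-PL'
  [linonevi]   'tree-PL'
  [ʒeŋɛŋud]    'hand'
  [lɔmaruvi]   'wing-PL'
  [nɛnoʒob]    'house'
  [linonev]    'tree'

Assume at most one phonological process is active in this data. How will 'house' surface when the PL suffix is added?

[nɛnoʒovi]

The root 'wing' surfaces as [lɔmaruvi] and [lɔmarub], with a stem-final [v] ~ [b] alternation.
If /v/ were underlying and a rule turned it into [b] in isolation, 'tree' would also alternate; but it has [v] in both [linonevi] and [linonev].
So /b/ is underlying, and a rule of intervocalic spirantization — voiced stops become fricatives between vowels — gives [v].
From [nɛnoʒob] the stem 'house' is /nɛnoʒob/; between vowels this yields [nɛnoʒovi].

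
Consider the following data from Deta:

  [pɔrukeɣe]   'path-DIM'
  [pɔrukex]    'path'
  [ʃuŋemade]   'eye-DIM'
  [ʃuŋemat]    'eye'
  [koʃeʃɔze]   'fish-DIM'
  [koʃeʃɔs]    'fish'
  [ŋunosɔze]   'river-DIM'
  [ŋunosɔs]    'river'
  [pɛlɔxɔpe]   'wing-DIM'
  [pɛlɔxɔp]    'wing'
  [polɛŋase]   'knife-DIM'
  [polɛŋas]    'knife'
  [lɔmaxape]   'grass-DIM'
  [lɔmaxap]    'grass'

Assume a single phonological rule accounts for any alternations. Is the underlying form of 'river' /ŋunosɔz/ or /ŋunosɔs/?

/ŋunosɔz/

The stem for 'river' ends in [z] in [ŋunosɔze] but [s] in [ŋunosɔs].
The stem 'knife' ([polɛŋase], [polɛŋas]) shows [s] unchanged in both environments, so [s] cannot be basic with [z] derived before the DIM suffix.
So /z/ is underlying, and a rule of word-final obstruent devoicing — voiced obstruents become voiceless word-finally — gives [s].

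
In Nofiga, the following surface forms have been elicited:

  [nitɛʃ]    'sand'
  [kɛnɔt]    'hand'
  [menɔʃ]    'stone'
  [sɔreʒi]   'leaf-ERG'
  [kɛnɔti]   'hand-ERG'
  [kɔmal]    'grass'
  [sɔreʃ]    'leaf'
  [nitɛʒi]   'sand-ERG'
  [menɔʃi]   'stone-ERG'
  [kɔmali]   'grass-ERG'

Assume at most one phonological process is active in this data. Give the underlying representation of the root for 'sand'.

/nitɛʒ/

'sand' shows [ʃ] ~ [ʒ] at the end of the stem ([nitɛʃ] vs [nitɛʒi]).
Compare 'stone', with invariant [ʃ] in [menɔʃ] and [menɔʃi]: an analysis with underlying /ʃ/ and a rule producing [ʒ] before the ERG suffix would wrongly predict alternation here too.
Therefore /ʒ/ is basic and [ʃ] is derived by word-final obstruent devoicing (voiced obstruents become voiceless word-finally).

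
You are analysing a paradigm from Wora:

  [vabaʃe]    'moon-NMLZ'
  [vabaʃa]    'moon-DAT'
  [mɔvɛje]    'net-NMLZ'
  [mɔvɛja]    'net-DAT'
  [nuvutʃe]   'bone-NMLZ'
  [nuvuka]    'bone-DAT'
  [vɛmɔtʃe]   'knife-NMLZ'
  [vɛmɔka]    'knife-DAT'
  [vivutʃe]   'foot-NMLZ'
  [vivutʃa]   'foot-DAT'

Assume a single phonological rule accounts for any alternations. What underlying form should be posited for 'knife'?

/vɛmɔk/

The root 'knife' surfaces as [vɛmɔtʃe] and [vɛmɔka], with a stem-final [tʃ] ~ [k] alternation.
Compare 'foot', with invariant [tʃ] in [vivutʃe] and [vivutʃa]: an analysis with underlying /tʃ/ and a rule producing [k] before the DAT suffix would wrongly predict alternation here too.
So /k/ is underlying, and a rule of palatalization before a front vowel — /k/ becomes palato-alveolar [tʃ] before a front vowel — gives [tʃ].
Hence 'knife' is /vɛmɔk/ underlyingly.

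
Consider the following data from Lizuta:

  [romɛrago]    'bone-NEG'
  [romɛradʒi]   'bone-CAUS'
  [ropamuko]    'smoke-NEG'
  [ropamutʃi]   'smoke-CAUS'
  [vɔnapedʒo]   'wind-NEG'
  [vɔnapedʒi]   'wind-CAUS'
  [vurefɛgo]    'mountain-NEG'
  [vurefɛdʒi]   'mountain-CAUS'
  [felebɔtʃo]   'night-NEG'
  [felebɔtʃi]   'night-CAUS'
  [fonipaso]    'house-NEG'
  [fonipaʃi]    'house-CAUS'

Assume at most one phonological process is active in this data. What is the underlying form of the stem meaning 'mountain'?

The stem for 'mountain' ends in [g] in [vurefɛgo] but [dʒ] in [vurefɛdʒi].
But 'wind' keeps [dʒ] in both environments ([vɔnapedʒo], [vɔnapedʒi]), so there is no rule changing /dʒ/ to [g] before the NEG suffix.
So /g/ is underlying, and a rule of palatalization before a front vowel — /k/, /g/ and /s/ become palato-alveolar [tʃ], [dʒ] and [ʃ] before a front vowel — gives [dʒ].
The underlying form of 'mountain' is therefore /vurefɛg/.

/vurefɛg/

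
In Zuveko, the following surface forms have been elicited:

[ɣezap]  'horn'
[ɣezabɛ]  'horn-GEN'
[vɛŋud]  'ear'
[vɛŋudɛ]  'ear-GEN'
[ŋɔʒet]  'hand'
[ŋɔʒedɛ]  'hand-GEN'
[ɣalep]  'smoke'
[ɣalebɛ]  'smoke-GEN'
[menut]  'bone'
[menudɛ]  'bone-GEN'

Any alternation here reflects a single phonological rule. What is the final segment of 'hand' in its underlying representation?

The stem for 'hand' ends in [t] in [ŋɔʒet] but [d] in [ŋɔʒedɛ].
If /d/ were underlying and a rule turned it into [t] in isolation, 'ear' would also alternate; but it has [d] in both [vɛŋud] and [vɛŋudɛ].
So /t/ is underlying, and a rule of intervocalic voicing — voiceless stops become voiced between vowels — gives [d].

/t/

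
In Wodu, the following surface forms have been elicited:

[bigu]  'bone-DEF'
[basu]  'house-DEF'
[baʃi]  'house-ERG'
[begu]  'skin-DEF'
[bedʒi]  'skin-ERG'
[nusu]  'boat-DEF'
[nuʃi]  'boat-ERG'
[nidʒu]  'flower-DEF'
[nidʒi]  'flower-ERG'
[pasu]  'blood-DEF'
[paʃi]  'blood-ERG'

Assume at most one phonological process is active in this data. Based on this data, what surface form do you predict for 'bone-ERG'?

[bidʒi]

In [begu] and [bedʒi] the final segment of 'skin' alternates: [g] ~ [dʒ].
But 'flower' keeps [dʒ] in both environments ([nidʒu], [nidʒi]), so there is no rule changing /dʒ/ to [g] before the DEF suffix.
The alternation reflects palatalization before a front vowel: /g/ and /s/ become palato-alveolar [dʒ] and [ʃ] before a front vowel. /g/ is underlying.
From [bigu] the stem 'bone' is /big/; before a front vowel this yields [bidʒi].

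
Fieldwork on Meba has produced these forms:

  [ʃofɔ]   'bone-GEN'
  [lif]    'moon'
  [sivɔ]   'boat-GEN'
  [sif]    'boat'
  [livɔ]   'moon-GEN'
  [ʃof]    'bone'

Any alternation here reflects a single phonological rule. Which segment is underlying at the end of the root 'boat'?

/v/

The stem for 'boat' ends in [v] in [sivɔ] but [f] in [sif].
If /f/ were underlying and a rule turned it into [v] before the GEN suffix, 'bone' would also alternate; but it has [f] in both [ʃofɔ] and [ʃof].
Therefore /v/ is basic and [f] is derived by word-final obstruent devoicing (voiced obstruents become voiceless word-finally).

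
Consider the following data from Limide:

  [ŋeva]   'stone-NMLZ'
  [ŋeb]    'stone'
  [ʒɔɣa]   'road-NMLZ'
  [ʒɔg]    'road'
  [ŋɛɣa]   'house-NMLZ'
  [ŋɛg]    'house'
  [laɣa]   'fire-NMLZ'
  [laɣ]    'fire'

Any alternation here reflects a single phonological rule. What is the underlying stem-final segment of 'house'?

/g/

The stem for 'house' ends in [ɣ] in [ŋɛɣa] but [g] in [ŋɛg].
The stem 'fire' ([laɣa], [laɣ]) shows [ɣ] unchanged in both environments, so [ɣ] cannot be basic with [g] derived in isolation.
The alternation reflects intervocalic spirantization: voiced stops become fricatives between vowels. /g/ is underlying.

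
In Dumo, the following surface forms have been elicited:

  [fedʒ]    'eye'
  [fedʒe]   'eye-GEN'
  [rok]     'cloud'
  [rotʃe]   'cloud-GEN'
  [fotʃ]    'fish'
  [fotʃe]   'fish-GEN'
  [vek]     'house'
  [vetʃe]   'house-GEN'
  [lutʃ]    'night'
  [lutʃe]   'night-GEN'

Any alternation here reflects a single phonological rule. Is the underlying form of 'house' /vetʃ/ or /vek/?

The stem for 'house' ends in [k] in [vek] but [tʃ] in [vetʃe].
The stem 'night' ([lutʃ], [lutʃe]) shows [tʃ] unchanged in both environments, so [tʃ] cannot be basic with [k] derived in isolation.
The underlying segment must be /k/; /k/ becomes palato-alveolar [tʃ] before a front vowel, yielding [tʃ] there.

/vek/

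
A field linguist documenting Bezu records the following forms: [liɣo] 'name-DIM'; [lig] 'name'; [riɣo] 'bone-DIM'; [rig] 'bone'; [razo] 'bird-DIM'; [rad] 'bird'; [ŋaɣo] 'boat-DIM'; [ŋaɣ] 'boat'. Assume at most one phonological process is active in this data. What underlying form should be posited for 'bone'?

/rig/

'bone' shows [ɣ] ~ [g] at the end of the stem ([riɣo] vs [rig]).
The stem 'boat' ([ŋaɣo], [ŋaɣ]) shows [ɣ] unchanged in both environments, so [ɣ] cannot be basic with [g] derived in isolation.
The alternation reflects intervocalic spirantization: voiced stops become fricatives between vowels. /g/ is underlying.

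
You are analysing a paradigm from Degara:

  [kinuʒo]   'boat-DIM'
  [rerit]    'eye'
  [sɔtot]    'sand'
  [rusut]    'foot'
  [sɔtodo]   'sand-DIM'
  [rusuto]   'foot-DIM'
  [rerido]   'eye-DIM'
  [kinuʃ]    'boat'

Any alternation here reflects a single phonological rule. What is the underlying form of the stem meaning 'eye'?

The root 'eye' surfaces as [rerido] and [rerit], with a stem-final [d] ~ [t] alternation.
But 'foot' keeps [t] in both environments ([rusuto], [rusut]), so there is no rule changing /t/ to [d] before the DIM suffix.
The underlying segment must be /d/; voiced obstruents become voiceless word-finally, yielding [t] there.
So 'eye' = /rerid/.

/rerid/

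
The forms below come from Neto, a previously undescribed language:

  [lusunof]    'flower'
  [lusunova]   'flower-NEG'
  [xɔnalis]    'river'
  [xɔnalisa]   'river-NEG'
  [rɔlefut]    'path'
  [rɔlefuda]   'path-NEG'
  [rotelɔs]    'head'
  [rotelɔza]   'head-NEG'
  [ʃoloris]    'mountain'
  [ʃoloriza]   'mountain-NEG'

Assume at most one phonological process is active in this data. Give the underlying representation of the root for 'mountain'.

In [ʃoloris] and [ʃoloriza] the final segment of 'mountain' alternates: [s] ~ [z].
Compare 'river', with invariant [s] in [xɔnalis] and [xɔnalisa]: an analysis with underlying /s/ and a rule producing [z] before the NEG suffix would wrongly predict alternation here too.
The underlying segment must be /z/; voiced obstruents become voiceless word-finally, yielding [s] there.
Hence 'mountain' is /ʃoloriz/ underlyingly.

/ʃoloriz/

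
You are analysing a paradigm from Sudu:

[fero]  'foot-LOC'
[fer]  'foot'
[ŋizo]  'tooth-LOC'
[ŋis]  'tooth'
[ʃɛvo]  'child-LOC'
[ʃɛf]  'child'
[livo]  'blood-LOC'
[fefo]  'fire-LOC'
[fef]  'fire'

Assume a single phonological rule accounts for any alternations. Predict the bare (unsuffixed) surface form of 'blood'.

[lif]

The stem for 'child' ends in [v] in [ʃɛvo] but [f] in [ʃɛf].
Compare 'fire', with invariant [f] in [fefo] and [fef]: an analysis with underlying /f/ and a rule producing [v] before the LOC suffix would wrongly predict alternation here too.
Therefore /v/ is basic and [f] is derived by word-final obstruent devoicing (voiced obstruents become voiceless word-finally).
The one attested form of 'blood', [livo], shows underlying /liv/. Applying the same rule word-finally gives [lif].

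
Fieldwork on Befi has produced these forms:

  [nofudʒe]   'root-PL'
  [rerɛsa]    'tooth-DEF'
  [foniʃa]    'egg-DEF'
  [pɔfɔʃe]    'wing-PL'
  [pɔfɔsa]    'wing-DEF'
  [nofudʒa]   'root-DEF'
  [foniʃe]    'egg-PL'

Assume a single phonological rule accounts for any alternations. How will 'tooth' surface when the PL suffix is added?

[rerɛʃe]

In [pɔfɔsa] and [pɔfɔʃe] the final segment of 'wing' alternates: [s] ~ [ʃ].
But 'egg' keeps [ʃ] in both environments ([foniʃa], [foniʃe]), so there is no rule changing /ʃ/ to [s] before the DEF suffix.
The alternation reflects palatalization before a front vowel: /s/ becomes palato-alveolar [ʃ] before a front vowel. /s/ is underlying.
From [rerɛsa] the stem 'tooth' is /rerɛs/; before a front vowel this yields [rerɛʃe].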